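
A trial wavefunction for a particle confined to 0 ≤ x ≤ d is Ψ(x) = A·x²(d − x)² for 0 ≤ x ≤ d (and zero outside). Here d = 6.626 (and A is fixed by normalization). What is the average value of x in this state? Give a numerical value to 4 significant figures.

The expectation value is the |Ψ|²-weighted average of x: ∫ x|Ψ|² dx.
Expanding the polynomial and integrating term by term, since the A² factors cancel between numerator and denominator, ⟨x⟩ = d/2.
Putting d = 6.626 gives 3.3130.

⟨x⟩ ≈ 3.313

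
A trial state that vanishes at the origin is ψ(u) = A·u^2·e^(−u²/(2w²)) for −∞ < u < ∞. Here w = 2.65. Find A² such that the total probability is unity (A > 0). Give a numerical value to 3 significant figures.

A^2 ≈ 0.00576

The normalization condition is ∫|ψ|² du = 1 from −∞ to ∞.
With ∫_{−∞}^{∞} u^(2m) e^(−αu²) du = (2m−1)!!·√π / (2^m α^(m+1/2)), carrying out the integral gives A² · 3·√(π)·w^5/4.
Setting this equal to 1 gives A² = 1/(3·√(π)·w^5/4).
Plugging in w = 2.65 yields A = 0.07587.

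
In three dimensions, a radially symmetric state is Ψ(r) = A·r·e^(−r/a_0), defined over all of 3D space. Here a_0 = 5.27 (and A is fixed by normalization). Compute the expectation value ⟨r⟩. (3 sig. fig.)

⟨r⟩ ≈ 13.2

⟨r⟩ = ∫ r |Ψ|² 4πr² dr over the full domain.
Since the A² factors cancel between numerator and denominator, ⟨r⟩ = 5·a_0/2.
With a_0 = 5.27, ⟨r⟩ = 13.18.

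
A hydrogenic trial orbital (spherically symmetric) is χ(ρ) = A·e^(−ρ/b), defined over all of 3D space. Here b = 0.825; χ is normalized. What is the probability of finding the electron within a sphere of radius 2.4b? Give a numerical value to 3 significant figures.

P ≈ 0.857

P = ∫ |χ|² 4πρ² dρ over ρ ≤ 2.4b.
The full normalization integral is A²·[π·b^3] = 1, fixing A².
Substituting u = ρ/b, A², 4π and the length scale all cancel in the ratio: P = ∫_{0}^{2.4} u^2·e^(-2·u) du / ∫_{0}^{∞} u^2·e^(-2·u) du.
An antiderivative of u^2·e^(-2·u) is -(2·u^2 + 2·u + 1)·e^(-2·u)/4; evaluating from 0 to 2.4 gives 1/4 - 433·e^(-24/5)/100, while the full integral is 1/4.
The region integral divided by the full integral gives P = 0.8575.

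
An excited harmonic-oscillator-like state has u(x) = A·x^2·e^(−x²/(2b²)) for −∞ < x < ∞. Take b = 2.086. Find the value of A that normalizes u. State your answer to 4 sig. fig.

We need A² ∫|f|² dx = 1, taking the integral from −∞ to ∞.
With u = A·x^2·e^(−x²/(2b²)), the integral evaluates to A²·[3·√(π)·b^5/4].
Hence A² = 1/[3·√(π)·b^5/4].
Substituting b = 2.086 gives A² = 0.019045, so A = 0.13801.

A ≈ 0.1380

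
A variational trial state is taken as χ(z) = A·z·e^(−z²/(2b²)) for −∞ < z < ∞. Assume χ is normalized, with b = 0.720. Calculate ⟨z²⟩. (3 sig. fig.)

⟨z^2⟩ ≈ 0.778

By definition ⟨z²⟩ = ∫ z^2 |χ(z)|² dz.
Since the A² factors cancel between numerator and denominator, ⟨z²⟩ = 3·b^2/2.
With b = 0.720, ⟨z^2⟩ = 0.7776.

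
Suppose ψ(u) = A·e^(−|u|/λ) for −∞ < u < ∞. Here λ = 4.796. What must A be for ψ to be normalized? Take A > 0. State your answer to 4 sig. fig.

We need A² ∫|f|² du = 1, taking the integral from −∞ to ∞.
Recall ∫₀^∞ u^m e^(−u/β) du = m!·β^(m+1), ∫|ψ|² du = A²·(λ).
Setting this equal to 1 gives A² = 1/(λ).
Plugging in λ = 4.796 yields A = 0.45663.

A ≈ 0.4566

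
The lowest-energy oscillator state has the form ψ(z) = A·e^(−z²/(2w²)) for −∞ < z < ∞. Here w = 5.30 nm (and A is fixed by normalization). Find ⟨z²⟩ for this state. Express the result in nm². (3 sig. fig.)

⟨z^2⟩ ≈ 14.0 nm^2

⟨z²⟩ = ∫ z^2 |ψ|² dz over the full domain.
The ratio of the moment integral to the normalization integral gives ⟨z²⟩ = w^2/2.
Putting w = 5.30 gives 14.05.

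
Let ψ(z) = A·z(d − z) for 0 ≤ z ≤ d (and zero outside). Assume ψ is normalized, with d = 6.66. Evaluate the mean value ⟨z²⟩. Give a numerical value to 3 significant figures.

⟨z^2⟩ ≈ 12.7

By definition ⟨z²⟩ = ∫ z^2 |ψ(z)|² dz.
Expanding the polynomial and integrating term by term, the ratio of the moment integral to the normalization integral gives ⟨z²⟩ = 2·d^2/7.
With d = 6.66, ⟨z^2⟩ = 12.67.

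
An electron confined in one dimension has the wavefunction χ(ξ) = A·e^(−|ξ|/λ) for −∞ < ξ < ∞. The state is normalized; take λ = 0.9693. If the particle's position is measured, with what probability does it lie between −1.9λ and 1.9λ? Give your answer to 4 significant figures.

P ≈ 0.9776

P = ∫_{−1.9λ}^{1.9λ} |χ(ξ)|² dξ.
The normalization integral ∫|χ|²dξ over the whole domain equals λ·A², and A² cancels in the ratio.
By symmetry take twice the ξ ≥ 0 contribution in numerator and denominator; the 2's cancel. Let u = ξ/λ; then A² and the length scale cancel, so P = ∫_{0}^{1.9} e^(-2·u) du ÷ ∫_{0}^{∞} e^(-2·u) du.
With ∫ e^(-2·u) du = -e^(-2·u)/2 + C, the region integral is 1/2 - e^(-19/5)/2 and the full one is 1/2.
The result is P = 0.97763.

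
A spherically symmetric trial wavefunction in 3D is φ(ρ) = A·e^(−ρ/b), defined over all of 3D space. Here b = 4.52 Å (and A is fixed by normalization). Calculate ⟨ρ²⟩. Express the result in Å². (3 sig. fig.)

⟨ρ²⟩ = ∫ ρ^2 |φ|² 4πρ² dρ over the full domain.
Using ∫₀^∞ ρⁿ e^(−αρ) dρ = n!/αⁿ⁺¹, since the A² factors cancel between numerator and denominator, ⟨ρ²⟩ = 3·b^2.
Putting b = 4.52 gives 61.29.

⟨ρ^2⟩ ≈ 61.3 Å^2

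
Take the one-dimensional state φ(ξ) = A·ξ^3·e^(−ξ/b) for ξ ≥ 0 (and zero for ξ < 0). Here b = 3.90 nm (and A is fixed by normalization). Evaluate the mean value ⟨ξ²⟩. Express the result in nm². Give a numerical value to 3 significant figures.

⟨ξ^2⟩ ≈ 213 nm^2

By definition ⟨ξ²⟩ = ∫ ξ^2 |φ(ξ)|² dξ.
Using ∫₀^∞ ξⁿ e^(−αξ) dξ = n!/αⁿ⁺¹, the ratio of the moment integral to the normalization integral gives ⟨ξ²⟩ = 14·b^2.
Putting b = 3.90 gives 212.9.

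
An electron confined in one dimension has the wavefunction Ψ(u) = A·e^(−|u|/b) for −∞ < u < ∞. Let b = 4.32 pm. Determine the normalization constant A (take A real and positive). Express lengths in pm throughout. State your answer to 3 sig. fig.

A ≈ 0.481 pm^(-1/2)

Require ∫ |Ψ|² du = 1 over the whole domain.
Recall ∫₀^∞ u^m e^(−u/β) du = m!·β^(m+1), with Ψ = A·e^(−|u|/b), the integral evaluates to A²·[b].
Setting this equal to 1 gives A² = 1/(b).
Substituting b = 4.32 gives A² = 0.2315, so A = 0.4811.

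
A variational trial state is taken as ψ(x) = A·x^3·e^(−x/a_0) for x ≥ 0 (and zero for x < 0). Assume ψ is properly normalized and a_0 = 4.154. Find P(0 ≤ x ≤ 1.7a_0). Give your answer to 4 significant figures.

The probability is P = ∫ |ψ|² dx over [0, 1.7a_0].
The normalization integral ∫|ψ|²dx over the whole domain equals 45·a_0^7/8·A², and A² cancels in the ratio.
Let u = x/a_0; then A² and the length scale cancel, so P = ∫_{0}^{1.7} u^6·e^(-2·u) du ÷ ∫_{0}^{∞} u^6·e^(-2·u) du.
Using ∫ u^6·e^(-2·u) du = -(4·u^6 + 12·u^5 + 30·u^4 + 60·u^3 + 90·u^2 + 90·u + 45)·e^(-2·u)/8, the numerator is ≈ 0.325424 and the denominator is 45/8.
Evaluating gives P = 0.057853.

P ≈ 0.05785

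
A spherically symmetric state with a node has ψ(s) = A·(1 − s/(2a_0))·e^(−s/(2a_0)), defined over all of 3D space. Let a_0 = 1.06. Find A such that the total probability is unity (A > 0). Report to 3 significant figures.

Require ∫ |ψ|² 4πs² ds = 1 over the whole domain.
(Spherical symmetry: dV = 4πs² ds.)
With ∫₀^∞ s^4 e^(−αs) ds = 4!/α^5, the integral (without the A² prefactor) comes out to 8·π·a_0^3.
Plugging in a_0 = 1.06 yields A = 0.1828.

A ≈ 0.183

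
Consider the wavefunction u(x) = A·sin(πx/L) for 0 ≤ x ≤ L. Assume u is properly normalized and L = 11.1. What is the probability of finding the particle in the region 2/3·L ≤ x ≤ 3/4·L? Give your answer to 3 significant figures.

P ≈ 0.105

|u|² is the probability density, so P = ∫_{2/3·L}^{3/4·L} |u|² dx.
Since A² = 1/(L/2), this is the region integral divided by the full normalization integral.
Let t = x/L; then A² and the length scale cancel, so P = ∫_{2/3}^{3/4} sin(π·t)^2 dt ÷ ∫_{0}^{1} sin(π·t)^2 dt.
An antiderivative of sin(π·t)^2 is t/2 - sin(2·π·t)/(4·π); evaluating from 2/3 to 3/4 gives -√(3)/(8·π) + 1/24 + 1/(4·π), while the full integral is 1/2.
This works out to P = (-3·√(3) + π + 6)/(12·π).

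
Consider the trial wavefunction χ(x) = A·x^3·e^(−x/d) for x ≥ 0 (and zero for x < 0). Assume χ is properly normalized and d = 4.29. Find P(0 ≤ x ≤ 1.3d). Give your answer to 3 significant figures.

P ≈ 0.0172

The probability is P = ∫ |χ|² dx over [0, 1.3d].
The normalization integral ∫|χ|²dx over the whole domain equals 45·d^7/8·A², and A² cancels in the ratio.
Substituting u = x/d, A² and the length scale cancel in the ratio: P = ∫_{0}^{1.3} u^6·e^(-2·u) du / ∫_{0}^{∞} u^6·e^(-2·u) du.
With ∫ u^6·e^(-2·u) du = -(4·u^6 + 12·u^5 + 30·u^4 + 60·u^3 + 90·u^2 + 90·u + 45)·e^(-2·u)/8 + C, the region integral is ≈ 0.096582 and the full one is 45/8.
Taking the ratio, P = 0.01717.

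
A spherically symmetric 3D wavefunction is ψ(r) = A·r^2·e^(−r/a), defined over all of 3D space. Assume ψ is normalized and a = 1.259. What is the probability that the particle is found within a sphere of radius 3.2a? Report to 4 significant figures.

Integrate the radial probability density 4πr²|ψ|² over r ≤ 3.2a.
Normalization gives A² = 1/(45·π·a^7/2).
Substituting u = r/a, A², 4π and the length scale all cancel in the ratio: P = ∫_{0}^{3.2} u^6·e^(-2·u) du / ∫_{0}^{∞} u^6·e^(-2·u) du.
With ∫ u^6·e^(-2·u) du = -(4·u^6 + 12·u^5 + 30·u^4 + 60·u^3 + 90·u^2 + 90·u + 45)·e^(-2·u)/8 + C, the region integral is ≈ 2.57440 and the full one is 45/8.
Taking the ratio yields P = 0.45767.

P ≈ 0.4577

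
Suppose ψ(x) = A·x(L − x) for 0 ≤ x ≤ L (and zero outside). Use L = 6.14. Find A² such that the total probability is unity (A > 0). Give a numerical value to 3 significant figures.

A^2 ≈ 0.00344

Normalization requires ∫|ψ|² dx = 1, integrated from 0 to L.
The integral (without the A² prefactor) comes out to L^5/30.
Setting this equal to 1 gives A² = 1/(L^5/30).
With L = 6.14: A² = 0.003438 and A = 0.05863.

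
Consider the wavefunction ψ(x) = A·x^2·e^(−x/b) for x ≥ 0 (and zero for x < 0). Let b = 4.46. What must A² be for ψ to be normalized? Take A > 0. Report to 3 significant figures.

A^2 ≈ 0.000756

We need A² ∫|f|² dx = 1, taking the integral from 0 to ∞.
∫|ψ|² dx = A²·(3·b^5/4).
Hence A² = 1/[3·b^5/4].
Plugging in b = 4.46 yields A = 0.02749.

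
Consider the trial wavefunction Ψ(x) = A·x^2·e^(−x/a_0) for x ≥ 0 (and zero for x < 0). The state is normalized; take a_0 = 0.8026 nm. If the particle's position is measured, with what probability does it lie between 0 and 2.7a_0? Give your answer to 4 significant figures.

P = ∫_{0}^{2.7a_0} |Ψ(x)|² dx.
Since A² = 1/(3·a_0^5/4), this is the region integral divided by the full normalization integral.
Substituting u = x/a_0, A² and the length scale cancel in the ratio: P = ∫_{0}^{2.7} u^4·e^(-2·u) du / ∫_{0}^{∞} u^4·e^(-2·u) du.
Using ∫ u^4·e^(-2·u) du = -(u^4/2 + u^3 + 3·u^2/2 + 3·u/2 + 3/4)·e^(-2·u), the numerator is ≈ 0.470017 and the denominator is 3/4.
This works out to P = 0.62669.

P ≈ 0.6267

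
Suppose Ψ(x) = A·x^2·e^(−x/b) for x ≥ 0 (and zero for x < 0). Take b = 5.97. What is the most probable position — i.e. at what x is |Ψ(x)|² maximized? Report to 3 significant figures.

Set d/dx [|Ψ(x)|²] = 0 and solve for x > 0.
Solving yields x = 2·b.
With b = 5.97, the most probable position is 11.94.

x ≈ 11.9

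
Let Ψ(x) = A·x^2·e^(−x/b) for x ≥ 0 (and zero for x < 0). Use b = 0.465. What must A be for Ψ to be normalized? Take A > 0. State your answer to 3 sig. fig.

The normalization condition is ∫|Ψ|² dx = 1 from 0 to ∞.
Using ∫₀^∞ xⁿ e^(−αx) dx = n!/αⁿ⁺¹, with Ψ = A·x^2·e^(−x/b), the integral evaluates to A²·[3·b^5/4].
Setting this equal to 1 gives A² = 1/(3·b^5/4).
Plugging in b = 0.465 yields A = 7.831.

A ≈ 7.83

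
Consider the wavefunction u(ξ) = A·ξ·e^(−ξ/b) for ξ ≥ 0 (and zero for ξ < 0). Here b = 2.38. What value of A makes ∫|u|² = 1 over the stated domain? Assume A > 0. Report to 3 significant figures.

A ≈ 0.545

We need A² ∫|f|² dξ = 1, taking the integral from 0 to ∞.
∫|u|² dξ = A²·(b^3/4).
Setting this equal to 1 gives A² = 1/(b^3/4).
Plugging in b = 2.38 yields A = 0.5447.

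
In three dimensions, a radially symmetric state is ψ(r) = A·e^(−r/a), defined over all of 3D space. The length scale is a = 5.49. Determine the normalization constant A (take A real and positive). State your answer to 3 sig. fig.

Normalization requires ∫|ψ|² 4πr² dr = 1, integrated from 0 to ∞.
(Spherical symmetry: dV = 4πr² dr.)
With ψ = A·e^(−r/a), the integral evaluates to A²·[π·a^3].
So A² = (π·a^3)^(−1).
Substituting a = 5.49 gives A² = 0.001924, so A = 0.04386.

A ≈ 0.0439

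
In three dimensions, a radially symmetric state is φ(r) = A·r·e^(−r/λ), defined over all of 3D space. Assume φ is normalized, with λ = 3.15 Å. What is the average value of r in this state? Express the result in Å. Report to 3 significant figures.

⟨r⟩ ≈ 7.88 Å

By definition ⟨r⟩ = ∫ r |φ(r)|² 4πr² dr.
With ∫₀^∞ r^5 e^(−αr) dr = 5!/α^6, evaluating both integrals, ⟨r⟩ = 5·λ/2.
Putting λ = 3.15 gives 7.875.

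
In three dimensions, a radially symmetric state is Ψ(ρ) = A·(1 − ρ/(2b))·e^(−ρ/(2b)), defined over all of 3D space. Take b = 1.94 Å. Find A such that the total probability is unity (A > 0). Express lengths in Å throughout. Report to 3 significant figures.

Normalization requires ∫|Ψ|² 4πρ² dρ = 1, integrated from 0 to ∞.
∫|Ψ|² 4πρ² dρ = A²·(8·π·b^3).
Hence A² = 1/[8·π·b^3].
With b = 1.94: A² = 0.005449 and A = 0.07382.

A ≈ 0.0738 Å^(-3/2)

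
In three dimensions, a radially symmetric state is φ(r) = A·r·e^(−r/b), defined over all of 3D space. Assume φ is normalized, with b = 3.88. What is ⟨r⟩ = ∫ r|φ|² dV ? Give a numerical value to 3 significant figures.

⟨r⟩ ≈ 9.70

The expectation value is the |φ|²-weighted average of r: ∫ r|φ|² 4πr² dr.
With ∫₀^∞ r^5 e^(−αr) dr = 5!/α^6, evaluating both integrals, ⟨r⟩ = 5·b/2.
Putting b = 3.88 gives 9.700.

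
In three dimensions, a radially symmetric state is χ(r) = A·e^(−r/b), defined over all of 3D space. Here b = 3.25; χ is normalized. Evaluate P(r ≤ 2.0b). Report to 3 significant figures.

P ≈ 0.762

P = ∫ |χ|² 4πr² dr over r ≤ 2.0b.
A² is fixed by ∫₀^∞ 4πr²|χ|² dr = 1, i.e. A² = (π·b^3)^(−1).
Let u = r/b; then A², 4π and the length scale all cancel, so P = ∫_{0}^{2.0} u^2·e^(-2·u) du ÷ ∫_{0}^{∞} u^2·e^(-2·u) du.
An antiderivative of u^2·e^(-2·u) is -(2·u^2 + 2·u + 1)·e^(-2·u)/4; evaluating from 0 to 2.0 gives 1/4 - 13·e^(-4)/4, while the full integral is 1/4.
This evaluates to P = 0.7619.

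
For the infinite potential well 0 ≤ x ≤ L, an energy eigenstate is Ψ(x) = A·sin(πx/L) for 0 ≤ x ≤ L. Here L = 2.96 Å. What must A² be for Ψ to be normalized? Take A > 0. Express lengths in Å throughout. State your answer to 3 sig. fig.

Normalization requires ∫|Ψ|² dx = 1, integrated from 0 to L.
Using sin²θ = (1 − cos 2θ)/2, carrying out the integral gives A² · L/2.
Hence A² = 1/[L/2].
Substituting L = 2.96 gives A² = 0.6757, so A = 0.8220.

A^2 ≈ 0.676 Å^(-1)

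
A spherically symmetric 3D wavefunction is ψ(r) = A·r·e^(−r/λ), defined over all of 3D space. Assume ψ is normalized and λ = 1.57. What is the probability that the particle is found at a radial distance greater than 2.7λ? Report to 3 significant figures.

P = ∫ |ψ|² 4πr² dr over r > 2.7λ.
Normalization gives A² = 1/(3·π·λ^5).
In terms of u = r/λ (A², 4π and the length scale all cancel between numerator and denominator), P = [∫_{2.7}^{∞} u^4·e^(-2·u) du] / [∫_{0}^{∞} u^4·e^(-2·u) du].
With ∫ u^4·e^(-2·u) du = -(u^4/2 + u^3 + 3·u^2/2 + 3·u/2 + 3/4)·e^(-2·u) + C, the region integral is ≈ 0.27998 and the full one is 3/4.
This evaluates to P = 0.3733.

P ≈ 0.373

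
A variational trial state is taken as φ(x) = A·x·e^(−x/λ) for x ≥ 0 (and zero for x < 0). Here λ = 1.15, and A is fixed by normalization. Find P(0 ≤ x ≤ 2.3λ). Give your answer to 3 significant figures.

The probability is P = ∫ |φ|² dx over [0, 2.3λ].
With A² fixed by ∫|φ|² = 1, i.e. A² = (λ^3/4)^(−1), substitute and integrate.
Let u = x/λ; then A² and the length scale cancel, so P = ∫_{0}^{2.3} u^2·e^(-2·u) du ÷ ∫_{0}^{∞} u^2·e^(-2·u) du.
With ∫ u^2·e^(-2·u) du = -(2·u^2 + 2·u + 1)·e^(-2·u)/4 + C, the region integral is 1/4 - 809·e^(-23/5)/200 and the full one is 1/4.
Taking the ratio, P = 0.8374.

P ≈ 0.837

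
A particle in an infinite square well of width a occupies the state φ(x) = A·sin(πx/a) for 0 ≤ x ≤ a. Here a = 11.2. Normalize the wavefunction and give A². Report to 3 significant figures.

The normalization condition is ∫|φ|² dx = 1 from 0 to a.
Using sin²θ = (1 − cos 2θ)/2, the integral (without the A² prefactor) comes out to a/2.
Setting this equal to 1 gives A² = 1/(a/2).
Substituting a = 11.2 gives A² = 0.1786, so A = 0.4226.

A^2 ≈ 0.179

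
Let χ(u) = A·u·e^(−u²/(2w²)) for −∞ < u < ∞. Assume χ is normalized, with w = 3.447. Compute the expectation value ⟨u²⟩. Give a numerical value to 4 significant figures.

⟨u^2⟩ ≈ 17.82

By definition ⟨u²⟩ = ∫ u^2 |χ(u)|² du.
The ratio of the moment integral to the normalization integral gives ⟨u²⟩ = 3·w^2/2.
With w = 3.447, ⟨u^2⟩ = 17.823.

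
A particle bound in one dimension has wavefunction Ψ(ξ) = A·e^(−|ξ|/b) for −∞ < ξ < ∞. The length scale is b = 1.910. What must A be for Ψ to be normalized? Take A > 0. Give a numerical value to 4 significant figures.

A ≈ 0.7236

Normalization requires ∫|Ψ|² dξ = 1, integrated from −∞ to ∞.
The integral (without the A² prefactor) comes out to b.
So A² = (b)^(−1).
With b = 1.910: A² = 0.52356 and A = 0.72357.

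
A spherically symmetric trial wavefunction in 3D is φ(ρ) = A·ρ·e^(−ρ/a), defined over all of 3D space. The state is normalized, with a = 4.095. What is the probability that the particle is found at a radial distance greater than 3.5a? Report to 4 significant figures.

P = ∫ |φ|² 4πρ² dρ over ρ > 3.5a.
Normalization gives A² = 1/(3·π·a^5).
Let u = ρ/a; then A², 4π and the length scale all cancel, so P = ∫_{3.5}^{∞} u^4·e^(-2·u) du ÷ ∫_{0}^{∞} u^4·e^(-2·u) du.
With ∫ u^4·e^(-2·u) du = -(u^4/2 + u^3 + 3·u^2/2 + 3·u/2 + 3/4)·e^(-2·u) + C, the region integral is 4553·e^(-7)/32 and the full one is 3/4.
This evaluates to P = 0.17299.

P ≈ 0.1730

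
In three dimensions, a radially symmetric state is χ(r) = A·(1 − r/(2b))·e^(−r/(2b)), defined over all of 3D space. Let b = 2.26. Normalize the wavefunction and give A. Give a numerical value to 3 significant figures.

Require ∫ |χ|² 4πr² dr = 1 over the whole domain.
The integral (without the A² prefactor) comes out to 8·π·b^3.
Plugging in b = 2.26 yields A = 0.05871.

A ≈ 0.0587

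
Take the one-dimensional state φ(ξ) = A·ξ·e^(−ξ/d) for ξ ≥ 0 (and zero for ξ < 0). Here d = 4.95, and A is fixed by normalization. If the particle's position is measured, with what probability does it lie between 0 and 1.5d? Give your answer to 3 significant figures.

P = ∫_{0}^{1.5d} |φ(ξ)|² dξ.
With A² fixed by ∫|φ|² = 1, i.e. A² = (d^3/4)^(−1), substitute and integrate.
Let u = ξ/d; then A² and the length scale cancel, so P = ∫_{0}^{1.5} u^2·e^(-2·u) du ÷ ∫_{0}^{∞} u^2·e^(-2·u) du.
With ∫ u^2·e^(-2·u) du = -(2·u^2 + 2·u + 1)·e^(-2·u)/4 + C, the region integral is 1/4 - 17·e^(-3)/8 and the full one is 1/4.
This works out to P = 0.5768.

P ≈ 0.577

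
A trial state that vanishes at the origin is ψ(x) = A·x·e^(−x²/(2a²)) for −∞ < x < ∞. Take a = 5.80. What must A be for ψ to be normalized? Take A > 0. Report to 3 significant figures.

Require ∫ |ψ|² dx = 1 over the whole domain.
Carrying out the integral gives A² · √(π)·a^3/2.
Plugging in a = 5.80 yields A = 0.07605.

A ≈ 0.0760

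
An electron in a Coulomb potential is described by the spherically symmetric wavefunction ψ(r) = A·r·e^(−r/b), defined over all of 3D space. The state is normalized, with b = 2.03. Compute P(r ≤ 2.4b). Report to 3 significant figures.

Integrate the radial probability density 4πr²|ψ|² over r ≤ 2.4b.
The full normalization integral is A²·[3·π·b^5] = 1, fixing A².
Let u = r/b; then A², 4π and the length scale all cancel, so P = ∫_{0}^{2.4} u^4·e^(-2·u) du ÷ ∫_{0}^{∞} u^4·e^(-2·u) du.
With ∫ u^4·e^(-2·u) du = -(u^4/2 + u^3 + 3·u^2/2 + 3·u/2 + 3/4)·e^(-2·u) + C, the region integral is ≈ 0.39281 and the full one is 3/4.
Taking the ratio yields P = 0.5237.

P ≈ 0.524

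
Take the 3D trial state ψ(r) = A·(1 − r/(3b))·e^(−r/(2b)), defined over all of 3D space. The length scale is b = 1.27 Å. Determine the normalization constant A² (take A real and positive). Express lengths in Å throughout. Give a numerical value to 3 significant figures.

A^2 ≈ 0.0583 Å^(-3)

The normalization condition is ∫|ψ|² 4πr² dr = 1 from 0 to ∞.
Recall ∫₀^∞ r^m e^(−r/β) dr = m!·β^(m+1), with ψ = A·(1 − r/(3b))·e^(−r/(2b)), the integral evaluates to A²·[8·π·b^3/3].
Hence A² = 1/[8·π·b^3/3].
Substituting b = 1.27 gives A² = 0.05827, so A = 0.2414.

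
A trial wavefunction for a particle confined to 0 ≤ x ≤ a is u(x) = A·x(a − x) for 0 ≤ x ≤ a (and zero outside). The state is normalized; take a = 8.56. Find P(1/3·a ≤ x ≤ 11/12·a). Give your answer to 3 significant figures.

|u|² is the probability density, so P = ∫_{1/3·a}^{11/12·a} |u|² dx.
Since A² = 1/(a^5/30), this is the region integral divided by the full normalization integral.
In terms of t = x/a (A² and the length scale cancel between numerator and denominator), P = [∫_{1/3}^{11/12} t^2·(1 - t)^2 dt] / [∫_{0}^{1} t^2·(1 - t)^2 dt].
With ∫ t^2·(1 - t)^2 dt = t^3·(6·t^2 - 15·t + 10)/30 + C, the region integral is ≈ 0.026168 and the full one is 1/30.
Evaluating gives P = 0.7850.

P ≈ 0.785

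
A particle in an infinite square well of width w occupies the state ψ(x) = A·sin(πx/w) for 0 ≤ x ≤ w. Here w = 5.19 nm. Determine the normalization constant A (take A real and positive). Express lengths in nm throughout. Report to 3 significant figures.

A ≈ 0.621 nm^(-1/2)

The normalization condition is ∫|ψ|² dx = 1 from 0 to w.
Using sin²θ = (1 − cos 2θ)/2, ∫|ψ|² dx = A²·(w/2).
So A² = (w/2)^(−1).
Substituting w = 5.19 gives A² = 0.3854, so A = 0.6208.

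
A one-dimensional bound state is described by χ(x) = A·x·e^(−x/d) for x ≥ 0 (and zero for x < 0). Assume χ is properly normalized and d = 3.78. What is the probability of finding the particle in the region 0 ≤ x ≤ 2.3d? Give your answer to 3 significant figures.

The probability is P = ∫ |χ|² dx over [0, 2.3d].
With A² fixed by ∫|χ|² = 1, i.e. A² = (d^3/4)^(−1), substitute and integrate.
Substituting u = x/d, A² and the length scale cancel in the ratio: P = ∫_{0}^{2.3} u^2·e^(-2·u) du / ∫_{0}^{∞} u^2·e^(-2·u) du.
Using ∫ u^2·e^(-2·u) du = -(2·u^2 + 2·u + 1)·e^(-2·u)/4, the numerator is 1/4 - 809·e^(-23/5)/200 and the denominator is 1/4.
Evaluating gives P = 0.8374.

P ≈ 0.837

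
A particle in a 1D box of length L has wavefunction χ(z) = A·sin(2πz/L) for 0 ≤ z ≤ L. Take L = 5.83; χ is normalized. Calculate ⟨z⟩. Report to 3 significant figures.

⟨z⟩ ≈ 2.92

⟨z⟩ = ∫ z |χ|² dz over the full domain.
Using sin²θ = (1 − cos 2θ)/2, since the A² factors cancel between numerator and denominator, ⟨z⟩ = L/2.
With L = 5.83, ⟨z⟩ = 2.915.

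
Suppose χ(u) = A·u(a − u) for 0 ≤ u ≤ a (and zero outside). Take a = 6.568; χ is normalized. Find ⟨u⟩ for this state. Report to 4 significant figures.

⟨u⟩ = ∫ u |χ|² du over the full domain.
Evaluating both integrals, ⟨u⟩ = a/2.
Putting a = 6.568 gives 3.2840.

⟨u⟩ ≈ 3.284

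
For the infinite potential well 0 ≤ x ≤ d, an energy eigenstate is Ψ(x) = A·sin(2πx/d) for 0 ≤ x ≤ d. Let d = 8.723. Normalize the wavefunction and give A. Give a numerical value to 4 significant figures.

A ≈ 0.4788

Require ∫ |Ψ|² dx = 1 over the whole domain.
With ∫₀^d sin²(nπx/d) dx = d/2, carrying out the integral gives A² · d/2.
Plugging in d = 8.723 yields A = 0.47883.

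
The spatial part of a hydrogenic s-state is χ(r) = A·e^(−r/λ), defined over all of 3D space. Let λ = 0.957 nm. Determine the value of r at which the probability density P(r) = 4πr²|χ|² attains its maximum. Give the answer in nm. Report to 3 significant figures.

Differentiate P(r) = 4πr²|χ|² with respect to r and set to zero.
Solving yields r = λ.
With λ = 0.957, the most probable radial distance is 0.9570 nm.

r ≈ 0.957 nm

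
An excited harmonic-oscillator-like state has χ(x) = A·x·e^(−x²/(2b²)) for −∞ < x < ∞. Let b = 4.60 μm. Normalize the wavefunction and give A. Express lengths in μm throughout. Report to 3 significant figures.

The normalization condition is ∫|χ|² dx = 1 from −∞ to ∞.
The integral (without the A² prefactor) comes out to √(π)·b^3/2.
Hence A² = 1/[√(π)·b^3/2].
Substituting b = 4.60 gives A² = 0.01159, so A = 0.1077.

A ≈ 0.108 μm^(-3/2)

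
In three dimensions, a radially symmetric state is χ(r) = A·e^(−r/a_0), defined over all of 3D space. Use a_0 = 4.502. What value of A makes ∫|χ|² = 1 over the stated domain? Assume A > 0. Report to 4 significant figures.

Normalization requires ∫|χ|² 4πr² dr = 1, integrated from 0 to ∞.
The angular integral contributes 4π, leaving ∫₀^∞ r²|χ|² dr.
Recall ∫₀^∞ r^m e^(−r/β) dr = m!·β^(m+1), with χ = A·e^(−r/a_0), the integral evaluates to A²·[π·a_0^3].
So A² = (π·a_0^3)^(−1).
With a_0 = 4.502: A² = 0.0034885 and A = 0.059063.

A ≈ 0.05906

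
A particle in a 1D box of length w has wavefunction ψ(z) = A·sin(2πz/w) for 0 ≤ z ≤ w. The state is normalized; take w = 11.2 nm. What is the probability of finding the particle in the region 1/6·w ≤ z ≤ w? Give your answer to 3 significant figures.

P ≈ 0.902

The probability is P = ∫ |ψ|² dz over [1/6·w, w].
With A² fixed by ∫|ψ|² = 1, i.e. A² = (w/2)^(−1), substitute and integrate.
Let u = z/w; then A² and the length scale cancel, so P = ∫_{1/6}^{1} sin(2·π·u)^2 du ÷ ∫_{0}^{1} sin(2·π·u)^2 du.
An antiderivative of sin(2·π·u)^2 is u/2 - sin(4·π·u)/(8·π); evaluating from 1/6 to 1 gives √(3)/(16·π) + 5/12, while the full integral is 1/2.
Evaluating gives P = √(3)/(8·π) + 5/6.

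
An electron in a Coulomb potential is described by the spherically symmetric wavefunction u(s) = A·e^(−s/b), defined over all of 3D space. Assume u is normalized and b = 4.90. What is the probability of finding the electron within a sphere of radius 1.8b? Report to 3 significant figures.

P ≈ 0.697

P = ∫ |u|² 4πs² ds over s ≤ 1.8b.
The full normalization integral is A²·[π·b^3] = 1, fixing A².
Let t = s/b; then A², 4π and the length scale all cancel, so P = ∫_{0}^{1.8} t^2·e^(-2·t) dt ÷ ∫_{0}^{∞} t^2·e^(-2·t) dt.
An antiderivative of t^2·e^(-2·t) is -(2·t^2 + 2·t + 1)·e^(-2·t)/4; evaluating from 0 to 1.8 gives 1/4 - 277·e^(-18/5)/100, while the full integral is 1/4.
This evaluates to P = 0.6973.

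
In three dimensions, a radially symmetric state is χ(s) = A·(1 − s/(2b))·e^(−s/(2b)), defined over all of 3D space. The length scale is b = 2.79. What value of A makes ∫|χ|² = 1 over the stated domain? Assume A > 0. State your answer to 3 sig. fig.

We need A² ∫|f|² 4πs² ds = 1, taking the integral from 0 to ∞.
With ∫₀^∞ s^4 e^(−αs) ds = 4!/α^5, ∫|χ|² 4πs² ds = A²·(8·π·b^3).
Setting this equal to 1 gives A² = 1/(8·π·b^3).
Plugging in b = 2.79 yields A = 0.04280.

A ≈ 0.0428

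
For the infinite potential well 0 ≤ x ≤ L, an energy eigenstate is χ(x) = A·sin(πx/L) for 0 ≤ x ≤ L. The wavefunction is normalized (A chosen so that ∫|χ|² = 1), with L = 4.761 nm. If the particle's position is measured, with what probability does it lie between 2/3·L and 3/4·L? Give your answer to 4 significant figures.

P ≈ 0.1047

P = ∫_{2/3·L}^{3/4·L} |χ(x)|² dx.
With A² fixed by ∫|χ|² = 1, i.e. A² = (L/2)^(−1), substitute and integrate.
Substituting u = x/L, A² and the length scale cancel in the ratio: P = ∫_{2/3}^{3/4} sin(π·u)^2 du / ∫_{0}^{1} sin(π·u)^2 du.
With ∫ sin(π·u)^2 du = u/2 - sin(2·π·u)/(4·π) + C, the region integral is -√(3)/(8·π) + 1/24 + 1/(4·π) and the full one is 1/2.
This works out to P = (-3·√(3) + π + 6)/(12·π).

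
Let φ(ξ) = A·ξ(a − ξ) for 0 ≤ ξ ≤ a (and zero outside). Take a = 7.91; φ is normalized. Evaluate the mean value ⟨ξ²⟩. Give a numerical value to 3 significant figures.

⟨ξ^2⟩ ≈ 17.9

⟨ξ²⟩ = ∫ ξ^2 |φ|² dξ over the full domain.
Expanding the polynomial and integrating term by term, the ratio of the moment integral to the normalization integral gives ⟨ξ²⟩ = 2·a^2/7.
Putting a = 7.91 gives 17.88.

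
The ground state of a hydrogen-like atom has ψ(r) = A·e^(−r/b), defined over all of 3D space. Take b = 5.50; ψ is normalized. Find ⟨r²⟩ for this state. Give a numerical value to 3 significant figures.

⟨r^2⟩ ≈ 90.8

By definition ⟨r²⟩ = ∫ r^2 |ψ(r)|² 4πr² dr.
Evaluating both integrals, ⟨r²⟩ = 3·b^2.
With b = 5.50, ⟨r^2⟩ = 90.75.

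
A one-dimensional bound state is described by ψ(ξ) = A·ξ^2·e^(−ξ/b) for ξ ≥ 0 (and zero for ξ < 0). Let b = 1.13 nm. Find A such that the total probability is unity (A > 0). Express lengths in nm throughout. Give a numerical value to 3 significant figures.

Require ∫ |ψ|² dξ = 1 over the whole domain.
The integral (without the A² prefactor) comes out to 3·b^5/4.
Hence A² = 1/[3·b^5/4].
Plugging in b = 1.13 yields A = 0.8507.

A ≈ 0.851 nm^(-5/2)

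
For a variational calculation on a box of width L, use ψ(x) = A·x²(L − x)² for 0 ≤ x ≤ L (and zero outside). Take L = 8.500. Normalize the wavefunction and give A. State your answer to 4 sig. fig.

The normalization condition is ∫|ψ|² dx = 1 from 0 to L.
Expanding the polynomial and integrating term by term, carrying out the integral gives A² · L^9/630.
So A² = (L^9/630)^(−1).
Plugging in L = 8.500 yields A = 0.0016492.

A ≈ 0.001649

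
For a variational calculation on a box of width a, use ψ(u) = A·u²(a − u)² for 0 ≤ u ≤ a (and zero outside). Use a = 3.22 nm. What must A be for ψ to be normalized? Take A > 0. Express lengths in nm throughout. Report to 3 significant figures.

The normalization condition is ∫|ψ|² du = 1 from 0 to a.
The integral (without the A² prefactor) comes out to a^9/630.
So A² = (a^9/630)^(−1).
Substituting a = 3.22 gives A² = 0.01693, so A = 0.1301.

A ≈ 0.130 nm^(-9/2)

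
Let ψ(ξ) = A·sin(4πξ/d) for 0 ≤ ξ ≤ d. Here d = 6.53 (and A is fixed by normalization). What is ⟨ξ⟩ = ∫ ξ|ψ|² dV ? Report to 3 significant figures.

By definition ⟨ξ⟩ = ∫ ξ |ψ(ξ)|² dξ.
The ratio of the moment integral to the normalization integral gives ⟨ξ⟩ = d/2.
Putting d = 6.53 gives 3.265.

⟨ξ⟩ ≈ 3.27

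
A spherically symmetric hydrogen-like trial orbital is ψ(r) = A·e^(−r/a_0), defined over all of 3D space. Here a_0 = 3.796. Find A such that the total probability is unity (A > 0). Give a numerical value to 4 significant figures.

A ≈ 0.07628

The normalization condition is ∫|ψ|² 4πr² dr = 1 from 0 to ∞.
In 3D with spherical symmetry the volume element is 4πr² dr.
The integral (without the A² prefactor) comes out to π·a_0^3.
Setting this equal to 1 gives A² = 1/(π·a_0^3).
With a_0 = 3.796: A² = 0.0058193 and A = 0.076284.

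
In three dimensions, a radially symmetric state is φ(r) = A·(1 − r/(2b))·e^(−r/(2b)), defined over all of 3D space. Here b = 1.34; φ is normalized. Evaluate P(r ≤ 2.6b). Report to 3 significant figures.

Integrate the radial probability density 4πr²|φ|² over r ≤ 2.6b.
Normalization gives A² = 1/(8·π·b^3).
In terms of u = r/b (A², 4π and the length scale all cancel between numerator and denominator), P = [∫_{0}^{2.6} u^2·(1 - u/2)^2·e^(-u) du] / [∫_{0}^{∞} u^2·(1 - u/2)^2·e^(-u) du].
With ∫ u^2·(1 - u/2)^2·e^(-u) du = -(u^4/4 + u^2 + 2·u + 2)·e^(-u) + C, the region integral is ≈ 0.11461 and the full one is 2.
Taking the ratio yields P = 0.05730.

P ≈ 0.0573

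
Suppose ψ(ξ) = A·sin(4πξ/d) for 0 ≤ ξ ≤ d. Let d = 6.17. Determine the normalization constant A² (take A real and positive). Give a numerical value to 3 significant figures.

A^2 ≈ 0.324

We need A² ∫|f|² dξ = 1, taking the integral from 0 to d.
Using sin²θ = (1 − cos 2θ)/2, carrying out the integral gives A² · d/2.
Hence A² = 1/[d/2].
With d = 6.17: A² = 0.3241 and A = 0.5693.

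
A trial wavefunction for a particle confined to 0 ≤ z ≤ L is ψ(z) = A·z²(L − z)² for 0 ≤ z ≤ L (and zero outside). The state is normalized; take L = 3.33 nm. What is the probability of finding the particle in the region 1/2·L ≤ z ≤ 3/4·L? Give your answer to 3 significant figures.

|ψ|² is the probability density, so P = ∫_{1/2·L}^{3/4·L} |ψ|² dz.
Since A² = 1/(L^9/630), this is the region integral divided by the full normalization integral.
Let u = z/L; then A² and the length scale cancel, so P = ∫_{1/2}^{3/4} u^4·(1 - u)^4 du ÷ ∫_{0}^{1} u^4·(1 - u)^4 du.
With ∫ u^4·(1 - u)^4 du = u^5·(70·u^4 - 315·u^3 + 540·u^2 - 420·u + 126)/630 + C, the region integral is ≈ 0.00071599 and the full one is 1/630.
Evaluating gives P = 0.4511.

P ≈ 0.451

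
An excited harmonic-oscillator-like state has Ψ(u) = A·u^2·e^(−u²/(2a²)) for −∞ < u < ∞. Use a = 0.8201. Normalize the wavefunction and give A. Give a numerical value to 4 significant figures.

A ≈ 1.424

Normalization requires ∫|Ψ|² du = 1, integrated from −∞ to ∞.
Using the Gaussian integral ∫_{−∞}^{∞} e^(−αu²) du = √(π/α), the integral (without the A² prefactor) comes out to 3·√(π)·a^5/4.
Hence A² = 1/[3·√(π)·a^5/4].
With a = 0.8201: A² = 2.0278 and A = 1.4240.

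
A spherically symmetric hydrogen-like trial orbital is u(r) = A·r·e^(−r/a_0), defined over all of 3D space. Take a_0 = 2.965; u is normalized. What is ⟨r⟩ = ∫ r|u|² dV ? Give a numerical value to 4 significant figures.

⟨r⟩ = ∫ r |u|² 4πr² dr over the full domain.
With ∫₀^∞ r^5 e^(−αr) dr = 5!/α^6, since the A² factors cancel between numerator and denominator, ⟨r⟩ = 5·a_0/2.
With a_0 = 2.965, ⟨r⟩ = 7.4125.

⟨r⟩ ≈ 7.413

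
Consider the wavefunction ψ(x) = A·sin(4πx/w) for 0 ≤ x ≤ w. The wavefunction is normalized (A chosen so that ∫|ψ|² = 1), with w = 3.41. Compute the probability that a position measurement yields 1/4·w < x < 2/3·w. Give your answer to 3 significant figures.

P ≈ 0.451

|ψ|² is the probability density, so P = ∫_{1/4·w}^{2/3·w} |ψ|² dx.
Since A² = 1/(w/2), this is the region integral divided by the full normalization integral.
In terms of u = x/w (A² and the length scale cancel between numerator and denominator), P = [∫_{1/4}^{2/3} sin(4·π·u)^2 du] / [∫_{0}^{1} sin(4·π·u)^2 du].
With ∫ sin(4·π·u)^2 du = u/2 - sin(4·π·u)·cos(4·π·u)/(8·π) + C, the region integral is √(3)/(32·π) + 5/24 and the full one is 1/2.
Evaluating gives P = √(3)/(16·π) + 5/12.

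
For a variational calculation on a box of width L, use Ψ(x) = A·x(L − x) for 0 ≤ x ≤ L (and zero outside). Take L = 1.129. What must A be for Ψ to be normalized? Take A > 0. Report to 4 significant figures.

Require ∫ |Ψ|² dx = 1 over the whole domain.
Expanding the polynomial and integrating term by term, ∫|Ψ|² dx = A²·(L^5/30).
With L = 1.129: A² = 16.355 and A = 4.0441.

A ≈ 4.044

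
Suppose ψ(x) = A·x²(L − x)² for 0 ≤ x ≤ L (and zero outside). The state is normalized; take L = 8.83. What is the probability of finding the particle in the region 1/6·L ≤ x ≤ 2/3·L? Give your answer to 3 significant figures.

P ≈ 0.846

P = ∫_{1/6·L}^{2/3·L} |ψ(x)|² dx.
Since A² = 1/(L^9/630), this is the region integral divided by the full normalization integral.
In terms of u = x/L (A² and the length scale cancel between numerator and denominator), P = [∫_{1/6}^{2/3} u^4·(1 - u)^4 du] / [∫_{0}^{1} u^4·(1 - u)^4 du].
With ∫ u^4·(1 - u)^4 du = u^5·(70·u^4 - 315·u^3 + 540·u^2 - 420·u + 126)/630 + C, the region integral is ≈ 0.0013432 and the full one is 1/630.
This works out to P = 0.8462.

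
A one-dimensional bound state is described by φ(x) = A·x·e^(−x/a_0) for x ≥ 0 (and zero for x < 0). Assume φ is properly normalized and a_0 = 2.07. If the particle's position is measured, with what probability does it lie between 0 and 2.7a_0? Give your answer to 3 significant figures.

P = ∫_{0}^{2.7a_0} |φ(x)|² dx.
The normalization integral ∫|φ|²dx over the whole domain equals a_0^3/4·A², and A² cancels in the ratio.
Substituting u = x/a_0, A² and the length scale cancel in the ratio: P = ∫_{0}^{2.7} u^2·e^(-2·u) du / ∫_{0}^{∞} u^2·e^(-2·u) du.
With ∫ u^2·e^(-2·u) du = -(2·u^2 + 2·u + 1)·e^(-2·u)/4 + C, the region integral is 1/4 - 1049·e^(-27/5)/200 and the full one is 1/4.
Evaluating gives P = 0.9052.

P ≈ 0.905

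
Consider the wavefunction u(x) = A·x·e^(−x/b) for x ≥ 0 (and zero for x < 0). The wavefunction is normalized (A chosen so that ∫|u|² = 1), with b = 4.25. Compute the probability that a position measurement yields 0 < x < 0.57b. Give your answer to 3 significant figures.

P ≈ 0.108

The probability is P = ∫ |u|² dx over [0, 0.57b].
With A² fixed by ∫|u|² = 1, i.e. A² = (b^3/4)^(−1), substitute and integrate.
Substituting t = x/b, A² and the length scale cancel in the ratio: P = ∫_{0}^{0.57} t^2·e^(-2·t) dt / ∫_{0}^{∞} t^2·e^(-2·t) dt.
An antiderivative of t^2·e^(-2·t) is -(2·t^2 + 2·t + 1)·e^(-2·t)/4; evaluating from 0 to 0.57 gives ≈ 0.026942, while the full integral is 1/4.
The result is P = 0.1078.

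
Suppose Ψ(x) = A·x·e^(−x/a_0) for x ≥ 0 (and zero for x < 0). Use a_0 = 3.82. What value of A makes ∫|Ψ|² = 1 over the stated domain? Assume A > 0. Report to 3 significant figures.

A ≈ 0.268

Normalization requires ∫|Ψ|² dx = 1, integrated from 0 to ∞.
Carrying out the integral gives A² · a_0^3/4.
Hence A² = 1/[a_0^3/4].
Plugging in a_0 = 3.82 yields A = 0.2679.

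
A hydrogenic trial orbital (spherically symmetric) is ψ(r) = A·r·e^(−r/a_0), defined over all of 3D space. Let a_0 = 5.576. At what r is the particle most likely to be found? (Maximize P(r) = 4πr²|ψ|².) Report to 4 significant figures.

r ≈ 11.15

Set d/dr [P(r) = 4πr²|ψ|²] = 0 and solve for r > 0.
Solving yields r = 2·a_0.
With a_0 = 5.576, the most probable radial distance is 11.152.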